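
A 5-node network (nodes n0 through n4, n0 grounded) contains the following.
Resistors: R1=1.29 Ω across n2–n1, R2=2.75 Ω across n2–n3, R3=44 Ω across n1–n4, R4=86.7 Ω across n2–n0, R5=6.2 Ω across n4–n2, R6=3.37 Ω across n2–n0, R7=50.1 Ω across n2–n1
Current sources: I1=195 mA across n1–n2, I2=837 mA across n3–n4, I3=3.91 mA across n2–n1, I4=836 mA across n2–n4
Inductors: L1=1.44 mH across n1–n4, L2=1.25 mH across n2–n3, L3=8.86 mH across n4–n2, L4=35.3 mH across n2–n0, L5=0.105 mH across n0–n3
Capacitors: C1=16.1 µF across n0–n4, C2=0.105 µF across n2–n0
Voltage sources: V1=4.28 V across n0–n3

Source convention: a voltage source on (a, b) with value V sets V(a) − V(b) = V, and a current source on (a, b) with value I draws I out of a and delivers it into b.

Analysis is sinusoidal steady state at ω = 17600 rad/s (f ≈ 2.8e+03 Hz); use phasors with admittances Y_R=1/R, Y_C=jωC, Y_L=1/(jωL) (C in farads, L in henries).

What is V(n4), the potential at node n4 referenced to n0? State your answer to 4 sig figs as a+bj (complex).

2.295-3.203j V

MNA unknowns: 4 node voltages V₁..V_4 plus 1 source current (V1)
R1: Y=0.7752+0.000j on G[2,1]
I1: z[1]−=0.195, z[2]+=0.195
L1: Y=0.000-0.03946j on G[1,4]
R2: Y=0.3636+0.000j on G[2,3]
C1: Y=0.000+0.2834j on G[0,4]
C2: Y=0.000+0.001848j on G[2,0]
L2: Y=0.000-0.04545j on G[2,3]
R3: Y=0.02273+0.000j on G[1,4]
R4: Y=0.01153+0.000j on G[2,0]
I2: z[3]−=0.837, z[4]+=0.837
L3: Y=0.000-0.006413j on G[4,2]
L4: Y=0.000-0.001610j on G[2,0]
I3: z[2]−=0.00391, z[1]+=0.00391
R5: Y=0.1613+0.000j on G[4,2]
R6: Y=0.2967+0.000j on G[2,0]
I4: z[2]−=0.836, z[4]+=0.836
L5: Y=0.000-0.5411j on G[0,3]
R7: Y=0.01996+0.000j on G[2,1]
V1: row V0−V3=4.28, i_V1 at 0,3
solve → V1=-2.569-1.138j, V2=-2.365-0.8374j, V3=-4.280+0.000j, V4=2.295-3.203j
aux → i_V1=0.1787+2.708j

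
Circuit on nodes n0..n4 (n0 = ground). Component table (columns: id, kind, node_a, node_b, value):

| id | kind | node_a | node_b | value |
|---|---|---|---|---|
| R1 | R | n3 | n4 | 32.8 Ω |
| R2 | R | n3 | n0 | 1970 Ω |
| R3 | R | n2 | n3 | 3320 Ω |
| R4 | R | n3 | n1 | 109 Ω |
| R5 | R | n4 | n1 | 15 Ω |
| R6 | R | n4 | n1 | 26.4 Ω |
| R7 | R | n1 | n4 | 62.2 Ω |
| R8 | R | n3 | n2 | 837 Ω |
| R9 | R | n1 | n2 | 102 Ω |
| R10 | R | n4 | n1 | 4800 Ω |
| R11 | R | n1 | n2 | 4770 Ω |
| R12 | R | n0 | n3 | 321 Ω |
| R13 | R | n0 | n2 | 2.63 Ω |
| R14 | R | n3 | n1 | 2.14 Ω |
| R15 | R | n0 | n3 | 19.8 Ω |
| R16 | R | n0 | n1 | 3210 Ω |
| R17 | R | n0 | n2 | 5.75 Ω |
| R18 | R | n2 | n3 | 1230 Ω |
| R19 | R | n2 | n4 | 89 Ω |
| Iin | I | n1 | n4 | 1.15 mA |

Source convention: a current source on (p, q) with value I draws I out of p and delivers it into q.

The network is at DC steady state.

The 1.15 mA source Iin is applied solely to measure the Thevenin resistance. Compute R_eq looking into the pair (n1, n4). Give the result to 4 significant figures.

Apply KCL at each of the 4 non-ground nodes and solve the resulting linear system.
Node n1: branches {R4, R5, R6, R7, R9, R10, R11, R14, R16, Iin} → V_1 = -0.001410
Node n2: branches {R3, R8, R9, R11, R13, R17, R18, R19} → V_2 = 8.621e-05
Node n3: branches {R1, R2, R3, R4, R8, R12, R14, R15, R18} → V_3 = -0.0008744
Node n4: branches {R1, R5, R6, R7, R10, R19, Iin} → V_4 = 0.005868

R_eq = 6.329 Ω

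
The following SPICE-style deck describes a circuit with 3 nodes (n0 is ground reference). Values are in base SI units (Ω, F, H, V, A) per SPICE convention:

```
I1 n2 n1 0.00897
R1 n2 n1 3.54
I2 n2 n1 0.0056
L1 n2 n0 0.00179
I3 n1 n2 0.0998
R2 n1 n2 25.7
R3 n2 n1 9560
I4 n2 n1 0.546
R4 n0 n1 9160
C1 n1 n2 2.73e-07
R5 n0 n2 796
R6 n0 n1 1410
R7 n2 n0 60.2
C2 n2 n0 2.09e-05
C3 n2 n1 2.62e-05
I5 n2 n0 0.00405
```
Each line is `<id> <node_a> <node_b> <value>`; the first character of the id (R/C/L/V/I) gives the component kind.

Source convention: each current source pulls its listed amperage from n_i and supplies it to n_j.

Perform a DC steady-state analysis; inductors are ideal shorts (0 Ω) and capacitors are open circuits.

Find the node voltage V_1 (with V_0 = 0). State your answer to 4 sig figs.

1.430 V

Apply KCL at each of the 2 non-ground nodes and solve the resulting linear system.
Node n1: branches {I1, R1, I2, I3, R2, R3, I4, R4, C1, R6, C3} → V_1 = 1.430
Node n2: branches {I1, R1, I2, L1, I3, R2, R3, I4, C1, R5, R7, C2, C3, I5} → V_2 = 0.000
Source currents: i(L1)=-0.005220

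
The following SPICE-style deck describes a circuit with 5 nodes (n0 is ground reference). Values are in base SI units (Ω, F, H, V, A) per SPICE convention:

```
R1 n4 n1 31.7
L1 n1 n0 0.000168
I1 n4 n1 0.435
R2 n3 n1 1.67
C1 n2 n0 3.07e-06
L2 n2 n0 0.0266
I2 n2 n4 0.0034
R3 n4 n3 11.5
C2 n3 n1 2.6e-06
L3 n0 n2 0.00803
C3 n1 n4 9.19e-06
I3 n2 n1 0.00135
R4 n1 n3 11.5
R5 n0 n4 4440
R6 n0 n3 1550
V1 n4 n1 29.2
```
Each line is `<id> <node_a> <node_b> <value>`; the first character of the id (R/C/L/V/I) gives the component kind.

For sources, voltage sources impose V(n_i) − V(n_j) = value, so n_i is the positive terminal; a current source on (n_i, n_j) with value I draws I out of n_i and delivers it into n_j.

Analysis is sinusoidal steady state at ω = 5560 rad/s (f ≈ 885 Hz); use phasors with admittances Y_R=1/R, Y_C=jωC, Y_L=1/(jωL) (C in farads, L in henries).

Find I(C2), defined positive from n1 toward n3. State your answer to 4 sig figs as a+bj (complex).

-0.0008868-0.04745j A

Element admittances at ω=5560 rad/s:
  Y(R1) = 0.03155+0.000j S between n4,n1
  Y(L1) = 0.000-1.071j S between n1,n0
  I1: injects 0.435 A into n1 (from n4)
  Y(R2) = 0.5988+0.000j S between n3,n1
  Y(C1) = 0.000+0.01707j S between n2,n0
  Y(L2) = 0.000-0.006762j S between n2,n0
  I2: injects 0.0034 A into n4 (from n2)
  Y(R3) = 0.08696+0.000j S between n4,n3
  Y(C2) = 0.000+0.01446j S between n3,n1
  Y(L3) = 0.000-0.02240j S between n0,n2
  Y(C3) = 0.000+0.05110j S between n1,n4
  I3: injects 0.00135 A into n1 (from n2)
  Y(R4) = 0.08696+0.000j S between n1,n3
  Y(R5) = 0.0002252+0.000j S between n0,n4
  Y(R6) = 0.0006452+0.000j S between n0,n3
  V1: constraint V(n4)−V(n1) = 29.2
Assemble and solve the 5×5 MNA system:
  V(n1)=-3.997e-05-0.003684j  V(n2)=0.000-0.3929j  V(n3)=3.282-0.06503j  V(n4)=29.20-0.003684j
  i(V1)=-3.613-1.497j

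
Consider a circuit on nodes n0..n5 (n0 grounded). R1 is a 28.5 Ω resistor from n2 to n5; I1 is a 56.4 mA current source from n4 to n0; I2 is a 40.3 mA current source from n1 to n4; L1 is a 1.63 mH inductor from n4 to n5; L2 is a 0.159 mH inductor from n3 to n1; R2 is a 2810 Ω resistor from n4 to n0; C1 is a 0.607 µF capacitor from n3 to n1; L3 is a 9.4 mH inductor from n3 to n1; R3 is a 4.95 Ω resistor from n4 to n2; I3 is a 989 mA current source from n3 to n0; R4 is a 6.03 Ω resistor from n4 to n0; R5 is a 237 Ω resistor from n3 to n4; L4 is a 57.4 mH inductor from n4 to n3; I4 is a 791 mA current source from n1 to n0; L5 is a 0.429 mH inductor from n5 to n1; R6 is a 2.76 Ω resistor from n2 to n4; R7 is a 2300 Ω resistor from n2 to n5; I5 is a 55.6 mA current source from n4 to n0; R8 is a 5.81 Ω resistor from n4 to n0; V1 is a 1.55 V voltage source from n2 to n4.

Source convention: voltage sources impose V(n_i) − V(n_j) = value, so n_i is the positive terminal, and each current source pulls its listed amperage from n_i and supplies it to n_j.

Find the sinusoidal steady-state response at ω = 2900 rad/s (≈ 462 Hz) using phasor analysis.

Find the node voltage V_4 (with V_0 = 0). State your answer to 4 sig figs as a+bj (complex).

-5.592+0.000j V

Apply KCL at each of the 5 non-ground nodes and solve the resulting linear system.
Node n1: branches {I2, L2, C1, L3, I4, L5} → V_1 = -7.104-9.952j
Node n2: branches {R1, R3, R6, R7, V1} → V_2 = -4.042+0.000j
Node n3: branches {L2, C1, L3, I3, R5, L4} → V_3 = -7.120-10.37j
Node n4: branches {I1, I2, L1, R2, R3, R4, R5, L4, R6, I5, R8, V1} → V_4 = -5.592+0.000j
Node n5: branches {R1, L1, L5, R7} → V_5 = -7.061-7.773j
Source currents: i(V1)=-0.9820-0.2761j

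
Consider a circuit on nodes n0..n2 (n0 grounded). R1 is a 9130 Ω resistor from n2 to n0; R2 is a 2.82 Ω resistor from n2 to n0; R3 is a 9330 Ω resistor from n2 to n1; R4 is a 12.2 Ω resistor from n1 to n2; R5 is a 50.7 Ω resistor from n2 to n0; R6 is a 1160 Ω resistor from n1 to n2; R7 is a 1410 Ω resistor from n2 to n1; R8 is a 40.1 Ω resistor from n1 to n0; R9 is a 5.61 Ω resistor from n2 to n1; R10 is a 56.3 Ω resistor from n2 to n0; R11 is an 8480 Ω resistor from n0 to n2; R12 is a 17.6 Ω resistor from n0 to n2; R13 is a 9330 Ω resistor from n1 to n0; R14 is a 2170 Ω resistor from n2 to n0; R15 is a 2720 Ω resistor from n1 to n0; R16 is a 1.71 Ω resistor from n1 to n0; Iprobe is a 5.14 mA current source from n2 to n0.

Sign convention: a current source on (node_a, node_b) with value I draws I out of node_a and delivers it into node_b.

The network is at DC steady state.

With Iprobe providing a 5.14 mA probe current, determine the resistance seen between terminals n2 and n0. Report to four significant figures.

R_eq = 1.580 Ω

MNA unknowns: 2 node voltages V₁..V_2
R1: Y=0.0001095 on G[2,0]
R2: Y=0.3546 on G[2,0]
R3: Y=0.0001072 on G[2,1]
R4: Y=0.08197 on G[1,2]
R5: Y=0.01972 on G[2,0]
R6: Y=0.0008621 on G[1,2]
R7: Y=0.0007092 on G[2,1]
R8: Y=0.02494 on G[1,0]
R9: Y=0.1783 on G[2,1]
R10: Y=0.01776 on G[2,0]
R11: Y=0.0001179 on G[0,2]
R12: Y=0.05682 on G[0,2]
R13: Y=0.0001072 on G[1,0]
R14: Y=0.0004608 on G[2,0]
R15: Y=0.0003676 on G[1,0]
R16: Y=0.5848 on G[1,0]
Iprobe: z[2]−=0.00514, z[0]+=0.00514
solve → V1=-0.002439, V2=-0.008122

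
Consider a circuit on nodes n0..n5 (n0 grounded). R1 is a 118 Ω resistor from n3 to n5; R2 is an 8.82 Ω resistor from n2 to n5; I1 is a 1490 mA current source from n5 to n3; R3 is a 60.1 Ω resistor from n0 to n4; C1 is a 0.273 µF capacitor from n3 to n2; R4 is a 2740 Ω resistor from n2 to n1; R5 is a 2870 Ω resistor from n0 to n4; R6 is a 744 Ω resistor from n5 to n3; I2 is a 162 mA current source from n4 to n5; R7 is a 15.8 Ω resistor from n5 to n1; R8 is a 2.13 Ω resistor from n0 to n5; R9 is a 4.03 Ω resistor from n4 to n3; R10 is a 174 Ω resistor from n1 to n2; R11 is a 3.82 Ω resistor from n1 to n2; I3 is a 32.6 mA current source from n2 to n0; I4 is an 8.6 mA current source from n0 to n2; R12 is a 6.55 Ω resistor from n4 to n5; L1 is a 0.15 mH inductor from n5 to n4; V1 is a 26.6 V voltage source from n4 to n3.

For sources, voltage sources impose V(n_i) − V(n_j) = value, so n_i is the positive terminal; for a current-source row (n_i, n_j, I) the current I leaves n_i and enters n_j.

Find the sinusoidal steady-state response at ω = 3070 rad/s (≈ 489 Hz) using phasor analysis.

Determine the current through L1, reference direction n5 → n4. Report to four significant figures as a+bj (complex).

Apply KCL at each of the 5 non-ground nodes and solve the resulting linear system.
Node n1: branches {R4, R7, R10, R11} → V_1 = -0.1726-0.1342j
Node n2: branches {R2, C1, R4, R10, R11, I3, I4} → V_2 = -0.2013-0.1599j
Node n3: branches {R1, I1, C1, R6, R9, V1} → V_3 = -26.60+0.7030j
Node n4: branches {R3, R5, I2, R9, R12, L1, V1} → V_4 = -0.001258+0.7030j
Node n5: branches {R1, R2, I1, R6, I2, R7, R8, R12, L1} → V_5 = -0.05107-0.02544j
Source currents: i(V1)=-8.352-0.01497j

-1.582+0.1082j A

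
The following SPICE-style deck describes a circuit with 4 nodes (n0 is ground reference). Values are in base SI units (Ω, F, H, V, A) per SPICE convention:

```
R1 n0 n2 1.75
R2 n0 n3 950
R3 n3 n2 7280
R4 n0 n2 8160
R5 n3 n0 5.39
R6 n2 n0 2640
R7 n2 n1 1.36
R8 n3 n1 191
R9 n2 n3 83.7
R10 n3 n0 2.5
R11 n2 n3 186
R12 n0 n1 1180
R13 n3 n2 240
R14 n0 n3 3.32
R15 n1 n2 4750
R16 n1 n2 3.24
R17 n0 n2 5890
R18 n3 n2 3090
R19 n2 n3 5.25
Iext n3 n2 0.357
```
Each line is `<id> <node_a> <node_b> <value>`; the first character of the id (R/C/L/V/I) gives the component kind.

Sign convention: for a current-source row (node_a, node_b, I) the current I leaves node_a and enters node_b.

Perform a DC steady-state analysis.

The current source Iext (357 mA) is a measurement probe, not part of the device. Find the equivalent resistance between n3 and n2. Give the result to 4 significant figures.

R_eq = 1.767 Ω

Apply KCL at each of the 3 non-ground nodes and solve the resulting linear system.
Node n1: branches {R7, R8, R12, R15, R16} → V_1 = 0.3800
Node n2: branches {R1, R3, R4, R6, R7, R9, R11, R13, R15, R16, R17, R18, R19, Iext} → V_2 = 0.3834
Node n3: branches {R2, R3, R5, R8, R9, R10, R11, R13, R14, R18, R19, Iext} → V_3 = -0.2475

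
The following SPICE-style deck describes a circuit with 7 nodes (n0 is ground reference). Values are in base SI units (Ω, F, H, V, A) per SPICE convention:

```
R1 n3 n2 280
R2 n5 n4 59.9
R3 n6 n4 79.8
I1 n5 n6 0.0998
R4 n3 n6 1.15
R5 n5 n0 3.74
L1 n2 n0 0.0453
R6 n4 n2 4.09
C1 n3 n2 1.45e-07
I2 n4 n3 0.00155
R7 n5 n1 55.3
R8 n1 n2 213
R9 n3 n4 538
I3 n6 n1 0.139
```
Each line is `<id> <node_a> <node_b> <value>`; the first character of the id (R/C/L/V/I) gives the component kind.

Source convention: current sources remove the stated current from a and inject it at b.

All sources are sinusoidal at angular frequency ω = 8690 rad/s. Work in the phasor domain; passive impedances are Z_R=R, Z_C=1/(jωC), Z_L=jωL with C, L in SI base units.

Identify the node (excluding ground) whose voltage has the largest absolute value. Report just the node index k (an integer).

1

Element admittances at ω=8690 rad/s:
  Y(R1) = 0.003571+0.000j S between n3,n2
  Y(R2) = 0.01669+0.000j S between n5,n4
  Y(R3) = 0.01253+0.000j S between n6,n4
  I1: injects 0.0998 A into n6 (from n5)
  Y(R4) = 0.8696+0.000j S between n3,n6
  Y(R5) = 0.2674+0.000j S between n5,n0
  Y(L1) = 0.000-0.002540j S between n2,n0
  Y(R6) = 0.2445+0.000j S between n4,n2
  Y(C1) = 0.000+0.001260j S between n3,n2
  I2: injects 0.00155 A into n3 (from n4)
  Y(R7) = 0.01808+0.000j S between n5,n1
  Y(R8) = 0.004695+0.000j S between n1,n2
  Y(R9) = 0.001859+0.000j S between n3,n4
  I3: injects 0.139 A into n1 (from n6)
Assemble and solve the 6×6 MNA system:
  V(n1)=6.014-0.01724j  V(n2)=-0.4321-0.06785j  V(n3)=-2.580+0.09412j  V(n4)=-0.5244-0.05563j  V(n5)=0.0006446-0.004105j  V(n6)=-2.595+0.09199j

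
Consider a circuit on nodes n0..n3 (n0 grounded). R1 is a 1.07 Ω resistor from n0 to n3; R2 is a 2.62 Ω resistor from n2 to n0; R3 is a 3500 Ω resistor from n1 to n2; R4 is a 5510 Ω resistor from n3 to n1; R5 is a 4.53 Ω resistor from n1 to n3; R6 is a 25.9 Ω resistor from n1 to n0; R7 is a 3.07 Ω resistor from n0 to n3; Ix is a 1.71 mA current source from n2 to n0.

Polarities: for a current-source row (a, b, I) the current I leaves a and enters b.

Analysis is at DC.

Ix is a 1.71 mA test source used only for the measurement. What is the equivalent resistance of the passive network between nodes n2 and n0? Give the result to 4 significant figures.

R_eq = 2.618 Ω

Element admittances at DC:
  Y(R1) = 0.9346 S between n0,n3
  Y(R2) = 0.3817 S between n2,n0
  Y(R3) = 0.0002857 S between n1,n2
  Y(R4) = 0.0001815 S between n3,n1
  Y(R5) = 0.2208 S between n1,n3
  Y(R6) = 0.03861 S between n1,n0
  Y(R7) = 0.3257 S between n0,n3
  Ix: injects 0.00171 A into n0 (from n2)
Assemble and solve the 3×3 MNA system:
  V(n1)=-5.638e-06  V(n2)=-0.004477  V(n3)=-8.409e-07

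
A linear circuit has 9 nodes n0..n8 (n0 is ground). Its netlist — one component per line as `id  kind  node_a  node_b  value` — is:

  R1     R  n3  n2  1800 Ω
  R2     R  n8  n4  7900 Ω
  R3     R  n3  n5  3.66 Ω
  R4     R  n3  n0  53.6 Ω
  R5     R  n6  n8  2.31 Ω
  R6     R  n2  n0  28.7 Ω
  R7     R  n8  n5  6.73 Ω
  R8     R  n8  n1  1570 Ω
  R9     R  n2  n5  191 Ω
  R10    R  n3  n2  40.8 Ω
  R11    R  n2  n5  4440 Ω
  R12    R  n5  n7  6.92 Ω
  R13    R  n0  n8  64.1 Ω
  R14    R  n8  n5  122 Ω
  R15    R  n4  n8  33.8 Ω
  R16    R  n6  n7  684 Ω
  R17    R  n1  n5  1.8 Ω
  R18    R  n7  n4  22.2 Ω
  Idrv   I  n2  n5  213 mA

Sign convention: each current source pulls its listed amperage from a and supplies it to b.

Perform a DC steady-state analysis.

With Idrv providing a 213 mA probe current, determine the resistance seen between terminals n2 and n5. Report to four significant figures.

R_eq = 22.93 Ω

Element admittances at DC:
  Y(R1) = 0.0005556 S between n3,n2
  Y(R2) = 0.0001266 S between n8,n4
  Y(R3) = 0.2732 S between n3,n5
  Y(R4) = 0.01866 S between n3,n0
  Y(R5) = 0.4329 S between n6,n8
  Y(R6) = 0.03484 S between n2,n0
  Y(R7) = 0.1486 S between n8,n5
  Y(R8) = 0.0006369 S between n8,n1
  Y(R9) = 0.005236 S between n2,n5
  Y(R10) = 0.02451 S between n3,n2
  Y(R11) = 0.0002252 S between n2,n5
  Y(R12) = 0.1445 S between n5,n7
  Y(R13) = 0.01560 S between n0,n8
  Y(R14) = 0.008197 S between n8,n5
  Y(R15) = 0.02959 S between n4,n8
  Y(R16) = 0.001462 S between n6,n7
  Y(R17) = 0.5556 S between n1,n5
  Y(R18) = 0.04505 S between n7,n4
  Idrv: injects 0.213 A into n5 (from n2)
Assemble and solve the 8×8 MNA system:
  V(n1)=2.658  V(n2)=-2.225  V(n3)=2.115  V(n4)=2.556  V(n5)=2.658  V(n6)=2.441  V(n7)=2.632  V(n8)=2.440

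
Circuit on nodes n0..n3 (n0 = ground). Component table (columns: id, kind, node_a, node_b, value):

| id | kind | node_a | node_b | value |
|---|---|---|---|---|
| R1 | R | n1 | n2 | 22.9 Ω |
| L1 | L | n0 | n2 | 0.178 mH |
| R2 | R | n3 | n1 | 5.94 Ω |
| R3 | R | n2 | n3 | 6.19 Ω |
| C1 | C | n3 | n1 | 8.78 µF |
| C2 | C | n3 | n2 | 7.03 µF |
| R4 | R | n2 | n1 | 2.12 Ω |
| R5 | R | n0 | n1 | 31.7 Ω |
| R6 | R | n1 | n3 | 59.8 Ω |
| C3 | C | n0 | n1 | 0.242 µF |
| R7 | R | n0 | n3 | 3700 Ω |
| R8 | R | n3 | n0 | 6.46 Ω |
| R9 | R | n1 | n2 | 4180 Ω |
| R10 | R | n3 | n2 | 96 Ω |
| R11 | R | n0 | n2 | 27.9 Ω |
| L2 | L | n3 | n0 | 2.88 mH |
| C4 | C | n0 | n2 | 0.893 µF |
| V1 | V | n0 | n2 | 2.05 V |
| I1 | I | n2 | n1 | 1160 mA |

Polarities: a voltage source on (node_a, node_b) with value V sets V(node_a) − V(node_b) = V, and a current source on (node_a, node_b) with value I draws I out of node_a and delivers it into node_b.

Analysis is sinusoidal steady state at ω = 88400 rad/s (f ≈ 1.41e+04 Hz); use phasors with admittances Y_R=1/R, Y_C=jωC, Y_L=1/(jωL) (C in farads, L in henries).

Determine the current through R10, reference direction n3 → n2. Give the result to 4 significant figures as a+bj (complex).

MNA unknowns: 3 node voltages V₁..V_3 plus 1 source current (V1)
R1: Y=0.04367+0.000j on G[1,2]
L1: Y=0.000-0.06355j on G[0,2]
R2: Y=0.1684+0.000j on G[3,1]
R3: Y=0.1616+0.000j on G[2,3]
C1: Y=0.000+0.7762j on G[3,1]
C2: Y=0.000+0.6215j on G[3,2]
R4: Y=0.4717+0.000j on G[2,1]
R5: Y=0.03155+0.000j on G[0,1]
R6: Y=0.01672+0.000j on G[1,3]
C3: Y=0.000+0.02139j on G[0,1]
R7: Y=0.0002703+0.000j on G[0,3]
R8: Y=0.1548+0.000j on G[3,0]
R9: Y=0.0002392+0.000j on G[1,2]
R10: Y=0.01042+0.000j on G[3,2]
R11: Y=0.03584+0.000j on G[0,2]
L2: Y=0.000-0.003928j on G[3,0]
C4: Y=0.000+0.07894j on G[0,2]
V1: row V0−V2=2.05, i_V1 at 0,2
I1: z[2]−=1.16, z[1]+=1.16
solve → V1=-0.4371-0.7907j, V2=-2.050+0.000j, V3=-1.070-0.5227j
aux → i_V1=-0.2384-0.1427j

0.01020-0.005445j A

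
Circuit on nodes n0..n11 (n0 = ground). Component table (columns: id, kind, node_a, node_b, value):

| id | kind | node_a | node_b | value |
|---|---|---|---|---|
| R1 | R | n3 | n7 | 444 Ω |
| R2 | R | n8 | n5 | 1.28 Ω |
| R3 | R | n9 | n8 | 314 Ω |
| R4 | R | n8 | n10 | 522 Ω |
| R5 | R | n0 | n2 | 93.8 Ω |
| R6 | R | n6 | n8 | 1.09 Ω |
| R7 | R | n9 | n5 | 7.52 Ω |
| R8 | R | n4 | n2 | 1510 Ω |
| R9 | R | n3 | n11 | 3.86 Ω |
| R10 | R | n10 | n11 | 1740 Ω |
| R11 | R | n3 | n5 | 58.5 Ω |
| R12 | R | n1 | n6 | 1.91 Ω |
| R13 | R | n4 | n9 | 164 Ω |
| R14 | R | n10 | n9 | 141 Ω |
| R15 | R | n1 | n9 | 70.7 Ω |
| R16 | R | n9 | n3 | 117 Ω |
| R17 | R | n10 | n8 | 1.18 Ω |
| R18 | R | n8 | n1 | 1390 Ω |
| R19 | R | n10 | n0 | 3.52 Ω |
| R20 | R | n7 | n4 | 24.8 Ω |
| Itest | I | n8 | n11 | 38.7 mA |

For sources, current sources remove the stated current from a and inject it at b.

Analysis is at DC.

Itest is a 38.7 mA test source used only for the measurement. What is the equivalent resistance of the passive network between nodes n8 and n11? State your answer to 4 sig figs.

R_eq = 41.46 Ω

Apply KCL at each of the 11 non-ground nodes and solve the resulting linear system.
Node n1: branches {R12, R15, R18} → V_1 = 0.001627
Node n2: branches {R5, R8} → V_2 = 0.02531
Node n3: branches {R1, R9, R11, R16} → V_3 = 1.455
Node n4: branches {R8, R13, R20} → V_4 = 0.4328
Node n5: branches {R2, R7, R11} → V_5 = 0.04093
Node n6: branches {R6, R12} → V_6 = -0.001545
Node n7: branches {R1, R20} → V_7 = 0.4869
Node n8: branches {R2, R3, R4, R6, R17, R18, Itest} → V_8 = -0.003356
Node n9: branches {R3, R7, R13, R14, R15, R16} → V_9 = 0.1193
Node n10: branches {R4, R10, R14, R17, R19} → V_10 = -0.0009499
Node n11: branches {R9, R10, Itest} → V_11 = 1.601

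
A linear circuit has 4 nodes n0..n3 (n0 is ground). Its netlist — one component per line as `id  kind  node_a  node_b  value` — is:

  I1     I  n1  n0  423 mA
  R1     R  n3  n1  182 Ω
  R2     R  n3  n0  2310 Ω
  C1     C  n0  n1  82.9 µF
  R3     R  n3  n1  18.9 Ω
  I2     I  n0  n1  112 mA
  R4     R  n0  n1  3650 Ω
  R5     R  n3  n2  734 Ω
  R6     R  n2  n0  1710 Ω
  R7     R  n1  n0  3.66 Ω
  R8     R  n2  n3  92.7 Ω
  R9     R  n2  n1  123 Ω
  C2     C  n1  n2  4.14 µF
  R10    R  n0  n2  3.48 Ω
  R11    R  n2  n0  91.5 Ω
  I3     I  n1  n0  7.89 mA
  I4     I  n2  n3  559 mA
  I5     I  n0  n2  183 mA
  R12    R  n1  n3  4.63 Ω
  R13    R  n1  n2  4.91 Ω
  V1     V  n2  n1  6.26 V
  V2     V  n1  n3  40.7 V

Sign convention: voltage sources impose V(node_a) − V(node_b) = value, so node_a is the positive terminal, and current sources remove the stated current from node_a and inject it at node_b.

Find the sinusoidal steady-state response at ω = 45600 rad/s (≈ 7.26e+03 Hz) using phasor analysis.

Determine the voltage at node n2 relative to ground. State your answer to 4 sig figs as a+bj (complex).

MNA unknowns: 3 node voltages V₁..V_3 plus 2 source currents (V1, V2)
I1: z[1]−=0.423, z[0]+=0.423
R1: Y=0.005495+0.000j on G[3,1]
R2: Y=0.0004329+0.000j on G[3,0]
C1: Y=0.000+3.780j on G[0,1]
R3: Y=0.05291+0.000j on G[3,1]
I2: z[0]−=0.112, z[1]+=0.112
R4: Y=0.0002740+0.000j on G[0,1]
R5: Y=0.001362+0.000j on G[3,2]
R6: Y=0.0005848+0.000j on G[2,0]
R7: Y=0.2732+0.000j on G[1,0]
R8: Y=0.01079+0.000j on G[2,3]
R9: Y=0.008130+0.000j on G[2,1]
C2: Y=0.000+0.1888j on G[1,2]
R10: Y=0.2874+0.000j on G[0,2]
R11: Y=0.01093+0.000j on G[2,0]
I3: z[1]−=0.00789, z[0]+=0.00789
I4: z[2]−=0.559, z[3]+=0.559
I5: z[0]−=0.183, z[2]+=0.183
R12: Y=0.2160+0.000j on G[1,3]
R13: Y=0.2037+0.000j on G[1,2]
V1: row V2−V1=6.26, i_V1 at 2,1
V2: row V1−V3=40.7, i_V2 at 1,3
solve → V1=-0.07794+0.5144j, V2=6.182+0.5144j, V3=-40.78+0.5144j
aux → i_V1=-4.120-1.336j, i_V2=-12.31+0.0002227j

6.182+0.5144j V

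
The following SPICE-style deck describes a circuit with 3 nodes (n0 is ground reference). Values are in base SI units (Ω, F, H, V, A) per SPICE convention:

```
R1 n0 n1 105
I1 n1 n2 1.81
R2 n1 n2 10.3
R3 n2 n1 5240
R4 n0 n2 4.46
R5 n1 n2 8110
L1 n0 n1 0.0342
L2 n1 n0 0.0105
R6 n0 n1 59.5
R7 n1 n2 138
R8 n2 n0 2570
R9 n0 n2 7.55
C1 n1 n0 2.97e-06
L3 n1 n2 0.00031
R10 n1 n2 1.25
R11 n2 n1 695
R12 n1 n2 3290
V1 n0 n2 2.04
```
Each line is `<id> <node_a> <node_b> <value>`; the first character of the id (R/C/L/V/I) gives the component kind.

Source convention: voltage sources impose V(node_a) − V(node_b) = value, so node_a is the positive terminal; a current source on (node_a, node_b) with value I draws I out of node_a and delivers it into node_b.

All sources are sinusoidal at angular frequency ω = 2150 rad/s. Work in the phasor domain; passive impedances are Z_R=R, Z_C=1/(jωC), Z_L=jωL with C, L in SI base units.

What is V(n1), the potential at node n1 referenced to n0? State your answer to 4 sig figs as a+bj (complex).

MNA unknowns: 2 node voltages V₁..V_2 plus 1 source current (V1)
R1: Y=0.009524+0.000j on G[0,1]
I1: z[1]−=1.81, z[2]+=1.81
R2: Y=0.09709+0.000j on G[1,2]
R3: Y=0.0001908+0.000j on G[2,1]
R4: Y=0.2242+0.000j on G[0,2]
R5: Y=0.0001233+0.000j on G[1,2]
L1: Y=0.000-0.01360j on G[0,1]
L2: Y=0.000-0.04430j on G[1,0]
R6: Y=0.01681+0.000j on G[0,1]
R7: Y=0.007246+0.000j on G[1,2]
R8: Y=0.0003891+0.000j on G[2,0]
R9: Y=0.1325+0.000j on G[0,2]
C1: Y=0.000+0.006385j on G[1,0]
L3: Y=0.000-1.500j on G[1,2]
R10: Y=0.8000+0.000j on G[1,2]
R11: Y=0.001439+0.000j on G[2,1]
R12: Y=0.0003040+0.000j on G[1,2]
V1: row V0−V2=2.04, i_V1 at 0,2
solve → V1=-2.490-0.8613j, V2=-2.040+0.000j
aux → i_V1=-0.8383+0.1056j

-2.490-0.8613j V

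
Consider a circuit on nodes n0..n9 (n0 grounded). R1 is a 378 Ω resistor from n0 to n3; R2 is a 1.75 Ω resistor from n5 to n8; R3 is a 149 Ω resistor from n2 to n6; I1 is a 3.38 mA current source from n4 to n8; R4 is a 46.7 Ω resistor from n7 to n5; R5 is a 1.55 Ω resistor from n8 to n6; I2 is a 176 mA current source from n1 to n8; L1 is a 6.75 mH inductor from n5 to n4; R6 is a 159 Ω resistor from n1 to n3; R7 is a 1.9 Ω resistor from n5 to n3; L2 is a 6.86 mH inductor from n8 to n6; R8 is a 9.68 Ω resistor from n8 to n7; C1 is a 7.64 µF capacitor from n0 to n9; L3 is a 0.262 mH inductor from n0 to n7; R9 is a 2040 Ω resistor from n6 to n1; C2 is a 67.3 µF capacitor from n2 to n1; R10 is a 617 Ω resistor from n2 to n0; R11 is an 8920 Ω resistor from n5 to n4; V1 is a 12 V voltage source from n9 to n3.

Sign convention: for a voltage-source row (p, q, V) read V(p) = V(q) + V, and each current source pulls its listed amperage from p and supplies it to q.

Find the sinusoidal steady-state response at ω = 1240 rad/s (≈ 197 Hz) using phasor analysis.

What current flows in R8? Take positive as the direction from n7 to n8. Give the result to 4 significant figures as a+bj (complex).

-0.009586+0.08573j A

MNA unknowns: 9 node voltages V₁..V_9 plus 1 source current (V1)
R1: Y=0.002646+0.000j on G[0,3]
R2: Y=0.5714+0.000j on G[5,8]
R3: Y=0.006711+0.000j on G[2,6]
I1: z[4]−=0.00338, z[8]+=0.00338
R4: Y=0.02141+0.000j on G[7,5]
R5: Y=0.6452+0.000j on G[8,6]
I2: z[1]−=0.176, z[8]+=0.176
L1: Y=0.000-0.1195j on G[5,4]
R6: Y=0.006289+0.000j on G[1,3]
R7: Y=0.5263+0.000j on G[5,3]
L2: Y=0.000-0.1176j on G[8,6]
R8: Y=0.1033+0.000j on G[8,7]
C1: Y=0.000+0.009474j on G[0,9]
L3: Y=0.000-3.078j on G[0,7]
R9: Y=0.0004902+0.000j on G[6,1]
C2: Y=0.000+0.08345j on G[2,1]
R10: Y=0.001621+0.000j on G[2,0]
R11: Y=0.0001121+0.000j on G[5,4]
V1: row V9−V3=12, i_V1 at 9,3
solve → V1=-11.76-0.2498j, V2=-11.69-1.417j, V3=-0.1808-1.167j, V4=-0.02236-0.9994j, V5=-0.02233-0.9711j, V6=0.002012-0.8554j, V7=0.03463+0.002718j, V8=0.1274-0.8272j, V9=11.82-1.167j
aux → i_V1=-0.01106-0.1120j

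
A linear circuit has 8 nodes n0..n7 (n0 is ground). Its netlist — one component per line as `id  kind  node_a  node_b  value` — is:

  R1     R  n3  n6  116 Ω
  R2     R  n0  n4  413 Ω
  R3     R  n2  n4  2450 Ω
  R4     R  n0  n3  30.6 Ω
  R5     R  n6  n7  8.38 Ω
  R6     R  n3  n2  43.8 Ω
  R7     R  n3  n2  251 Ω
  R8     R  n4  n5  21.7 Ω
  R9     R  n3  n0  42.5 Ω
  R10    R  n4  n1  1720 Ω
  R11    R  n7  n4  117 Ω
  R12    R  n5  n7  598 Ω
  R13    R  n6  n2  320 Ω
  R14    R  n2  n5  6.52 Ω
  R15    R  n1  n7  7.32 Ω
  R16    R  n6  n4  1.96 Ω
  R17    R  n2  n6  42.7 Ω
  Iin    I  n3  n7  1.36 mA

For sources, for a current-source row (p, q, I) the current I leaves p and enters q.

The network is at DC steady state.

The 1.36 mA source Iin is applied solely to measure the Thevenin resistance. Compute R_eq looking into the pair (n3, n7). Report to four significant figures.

MNA unknowns: 7 node voltages V₁..V_7
R1: Y=0.008621 on G[3,6]
R2: Y=0.002421 on G[0,4]
R3: Y=0.0004082 on G[2,4]
R4: Y=0.03268 on G[0,3]
R5: Y=0.1193 on G[6,7]
R6: Y=0.02283 on G[3,2]
R7: Y=0.003984 on G[3,2]
R8: Y=0.04608 on G[4,5]
R9: Y=0.02353 on G[3,0]
R10: Y=0.0005814 on G[4,1]
R11: Y=0.008547 on G[7,4]
R12: Y=0.001672 on G[5,7]
R13: Y=0.003125 on G[6,2]
R14: Y=0.1534 on G[2,5]
R15: Y=0.1366 on G[1,7]
R16: Y=0.5102 on G[6,4]
R17: Y=0.02342 on G[2,6]
Iin: z[3]−=0.00136, z[7]+=0.00136
solve → V1=0.05427, V2=0.03020, V3=-0.001859, V4=0.04316, V5=0.03337, V6=0.04406, V7=0.05431

R_eq = 41.30 Ω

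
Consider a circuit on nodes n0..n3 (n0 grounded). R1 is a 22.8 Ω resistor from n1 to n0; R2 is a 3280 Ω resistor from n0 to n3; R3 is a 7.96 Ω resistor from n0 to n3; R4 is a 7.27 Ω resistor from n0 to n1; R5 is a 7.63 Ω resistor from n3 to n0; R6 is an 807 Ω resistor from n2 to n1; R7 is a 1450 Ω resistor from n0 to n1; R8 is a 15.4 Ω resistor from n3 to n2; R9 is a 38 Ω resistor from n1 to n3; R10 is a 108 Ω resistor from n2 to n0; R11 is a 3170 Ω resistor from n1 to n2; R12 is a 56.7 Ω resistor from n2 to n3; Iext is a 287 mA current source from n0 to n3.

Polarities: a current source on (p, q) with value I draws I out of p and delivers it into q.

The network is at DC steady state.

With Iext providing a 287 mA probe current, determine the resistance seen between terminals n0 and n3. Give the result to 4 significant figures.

R_eq = 3.458 Ω

MNA unknowns: 3 node voltages V₁..V_3
R1: Y=0.04386 on G[1,0]
R2: Y=0.0003049 on G[0,3]
R3: Y=0.1256 on G[0,3]
R4: Y=0.1376 on G[0,1]
R5: Y=0.1311 on G[3,0]
R6: Y=0.001239 on G[2,1]
R7: Y=0.0006897 on G[0,1]
R8: Y=0.06494 on G[3,2]
R9: Y=0.02632 on G[1,3]
R10: Y=0.009259 on G[2,0]
R11: Y=0.0003155 on G[1,2]
R12: Y=0.01764 on G[2,3]
Iext: z[0]−=0.287, z[3]+=0.287
solve → V1=0.1309, V2=0.8796, V3=0.9923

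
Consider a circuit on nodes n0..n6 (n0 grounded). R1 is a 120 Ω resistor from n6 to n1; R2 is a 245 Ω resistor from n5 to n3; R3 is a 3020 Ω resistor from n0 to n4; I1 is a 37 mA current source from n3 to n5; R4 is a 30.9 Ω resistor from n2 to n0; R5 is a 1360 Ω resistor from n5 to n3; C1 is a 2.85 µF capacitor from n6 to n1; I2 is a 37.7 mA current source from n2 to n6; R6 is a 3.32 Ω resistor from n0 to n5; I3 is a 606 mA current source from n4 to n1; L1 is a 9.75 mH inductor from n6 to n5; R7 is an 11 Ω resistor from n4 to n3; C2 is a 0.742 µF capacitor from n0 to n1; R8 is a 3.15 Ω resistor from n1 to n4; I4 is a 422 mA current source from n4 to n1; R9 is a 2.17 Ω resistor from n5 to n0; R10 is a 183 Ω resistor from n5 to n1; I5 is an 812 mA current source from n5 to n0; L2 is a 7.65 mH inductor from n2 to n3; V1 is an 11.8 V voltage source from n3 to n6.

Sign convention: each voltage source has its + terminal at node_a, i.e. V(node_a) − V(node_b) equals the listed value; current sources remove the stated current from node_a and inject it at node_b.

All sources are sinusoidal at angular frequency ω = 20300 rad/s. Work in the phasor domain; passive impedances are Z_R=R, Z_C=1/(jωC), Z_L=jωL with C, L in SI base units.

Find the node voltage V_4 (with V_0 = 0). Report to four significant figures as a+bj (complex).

-9.816-0.8604j V

MNA unknowns: 6 node voltages V₁..V_6 plus 1 source current (V1)
R1: Y=0.008333+0.000j on G[6,1]
R2: Y=0.004082+0.000j on G[5,3]
R3: Y=0.0003311+0.000j on G[0,4]
I1: z[3]−=0.037, z[5]+=0.037
R4: Y=0.03236+0.000j on G[2,0]
R5: Y=0.0007353+0.000j on G[5,3]
C1: Y=0.000+0.05785j on G[6,1]
I2: z[2]−=0.0377, z[6]+=0.0377
R6: Y=0.3012+0.000j on G[0,5]
I3: z[4]−=0.606, z[1]+=0.606
L1: Y=0.000-0.005052j on G[6,5]
R7: Y=0.09091+0.000j on G[4,3]
C2: Y=0.000+0.01506j on G[0,1]
R8: Y=0.3175+0.000j on G[1,4]
I4: z[4]−=0.422, z[1]+=0.422
R9: Y=0.4608+0.000j on G[5,0]
R10: Y=0.005464+0.000j on G[5,1]
I5: z[5]−=0.812, z[0]+=0.812
L2: Y=0.000-0.006439j on G[2,3]
V1: row V3−V6=11.8, i_V1 at 3,6
solve → V1=-7.795-2.062j, V2=-0.6960+0.9759j, V3=-5.601+3.333j, V4=-9.816-0.8604j, V5=-1.073+0.1130j, V6=-17.40+3.333j
aux → i_V1=-0.4136-0.4283j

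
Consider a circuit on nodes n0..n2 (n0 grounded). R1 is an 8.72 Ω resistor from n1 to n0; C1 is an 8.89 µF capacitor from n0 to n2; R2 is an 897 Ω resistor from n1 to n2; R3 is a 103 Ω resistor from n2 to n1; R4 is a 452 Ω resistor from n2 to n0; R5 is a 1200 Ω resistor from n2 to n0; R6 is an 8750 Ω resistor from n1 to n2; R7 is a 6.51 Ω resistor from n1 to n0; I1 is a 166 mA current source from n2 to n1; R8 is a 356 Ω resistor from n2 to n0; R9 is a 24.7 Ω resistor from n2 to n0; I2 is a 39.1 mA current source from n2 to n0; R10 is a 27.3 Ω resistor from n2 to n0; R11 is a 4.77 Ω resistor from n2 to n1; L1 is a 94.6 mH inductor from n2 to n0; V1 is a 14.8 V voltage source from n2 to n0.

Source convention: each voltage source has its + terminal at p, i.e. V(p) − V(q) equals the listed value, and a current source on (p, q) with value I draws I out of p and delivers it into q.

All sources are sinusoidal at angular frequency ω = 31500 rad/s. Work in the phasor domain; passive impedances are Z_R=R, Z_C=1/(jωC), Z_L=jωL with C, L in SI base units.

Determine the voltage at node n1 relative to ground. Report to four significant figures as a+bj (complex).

Apply KCL at each of the 2 non-ground nodes and solve the resulting linear system.
Node n1: branches {R1, R2, R3, R6, R7, I1, R11} → V_1 = 7.017+0.000j
Node n2: branches {C1, R2, R3, R4, R5, R6, I1, R8, R9, I2, R10, R11, L1, V1} → V_2 = 14.80+0.000j
Source currents: i(V1)=-3.150-4.140j

7.017+0.000j V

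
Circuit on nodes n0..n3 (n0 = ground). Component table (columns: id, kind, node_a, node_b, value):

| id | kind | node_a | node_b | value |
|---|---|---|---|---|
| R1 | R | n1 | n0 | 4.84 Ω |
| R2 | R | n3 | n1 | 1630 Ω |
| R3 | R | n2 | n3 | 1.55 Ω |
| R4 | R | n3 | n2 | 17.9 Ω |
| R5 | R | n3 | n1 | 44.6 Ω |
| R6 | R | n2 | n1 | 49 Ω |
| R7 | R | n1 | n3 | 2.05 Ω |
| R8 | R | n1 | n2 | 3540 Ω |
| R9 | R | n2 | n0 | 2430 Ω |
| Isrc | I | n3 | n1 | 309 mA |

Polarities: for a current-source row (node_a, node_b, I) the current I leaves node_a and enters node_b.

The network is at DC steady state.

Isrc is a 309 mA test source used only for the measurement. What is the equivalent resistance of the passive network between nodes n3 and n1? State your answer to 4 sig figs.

MNA unknowns: 3 node voltages V₁..V_3
R1: Y=0.2066 on G[1,0]
R2: Y=0.0006135 on G[3,1]
R3: Y=0.6452 on G[2,3]
R4: Y=0.05587 on G[3,2]
R5: Y=0.02242 on G[3,1]
R6: Y=0.02041 on G[2,1]
R7: Y=0.4878 on G[1,3]
R8: Y=0.0002825 on G[1,2]
R9: Y=0.0004115 on G[2,0]
Isrc: z[3]−=0.309, z[1]+=0.309
solve → V1=0.001122, V2=-0.5634, V3=-0.5804

R_eq = 1.882 Ω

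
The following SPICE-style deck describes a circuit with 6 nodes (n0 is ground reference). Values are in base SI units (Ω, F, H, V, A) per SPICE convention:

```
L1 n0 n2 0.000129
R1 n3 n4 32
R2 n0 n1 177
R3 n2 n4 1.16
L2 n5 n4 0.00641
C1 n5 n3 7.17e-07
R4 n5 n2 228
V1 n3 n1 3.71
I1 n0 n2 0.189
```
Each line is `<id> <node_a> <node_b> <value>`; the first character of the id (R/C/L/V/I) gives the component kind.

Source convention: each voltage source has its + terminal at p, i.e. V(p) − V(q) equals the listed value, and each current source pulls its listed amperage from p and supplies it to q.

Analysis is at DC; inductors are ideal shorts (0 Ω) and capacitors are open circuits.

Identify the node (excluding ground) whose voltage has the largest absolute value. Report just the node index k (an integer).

Element admittances at DC:
  L1: short n0↔n2 (DC inductor)
  Y(R1) = 0.03125 S between n3,n4
  Y(R2) = 0.005650 S between n0,n1
  Y(R3) = 0.8621 S between n2,n4
  L2: short n5↔n4 (DC inductor)
  Y(C1) = 0.000 S between n5,n3
  Y(R4) = 0.004386 S between n5,n2
  V1: constraint V(n3)−V(n1) = 3.71
  I1: injects 0.189 A into n2 (from n0)
Assemble and solve the 8×8 MNA system:
  V(n1)=-3.125  V(n2)=0.000  V(n3)=0.5853  V(n4)=0.02037  V(n5)=0.02037
  i(L1)=-0.2067  i(L2)=-8.936e-05  i(V1)=-0.01765

1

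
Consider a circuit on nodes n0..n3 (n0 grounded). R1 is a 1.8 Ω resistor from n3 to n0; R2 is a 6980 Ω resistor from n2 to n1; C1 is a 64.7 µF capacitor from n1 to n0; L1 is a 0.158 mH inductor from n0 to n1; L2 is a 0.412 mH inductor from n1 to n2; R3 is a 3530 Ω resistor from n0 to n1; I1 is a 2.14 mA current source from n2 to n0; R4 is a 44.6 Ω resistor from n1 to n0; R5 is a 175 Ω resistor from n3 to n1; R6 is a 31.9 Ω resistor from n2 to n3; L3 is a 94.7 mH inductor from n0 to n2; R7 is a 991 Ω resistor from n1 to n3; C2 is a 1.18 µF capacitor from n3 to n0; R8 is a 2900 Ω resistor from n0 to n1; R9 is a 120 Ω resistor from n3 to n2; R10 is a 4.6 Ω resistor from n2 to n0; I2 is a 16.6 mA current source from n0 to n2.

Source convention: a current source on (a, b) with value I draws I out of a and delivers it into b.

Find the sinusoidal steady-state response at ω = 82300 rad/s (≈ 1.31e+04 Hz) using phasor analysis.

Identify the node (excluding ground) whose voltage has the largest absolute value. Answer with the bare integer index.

Apply KCL at each of the 3 non-ground nodes and solve the resulting linear system.
Node n1: branches {R2, C1, L1, L2, R3, R4, R5, R7, R8} → V_1 = -0.0003165-4.460e-05j
Node n2: branches {R2, L2, I1, R6, L3, R9, R10, I2} → V_2 = 0.05603+0.006463j
Node n3: branches {R1, R5, R6, R7, C2, R9} → V_3 = 0.003663-0.0001655j

2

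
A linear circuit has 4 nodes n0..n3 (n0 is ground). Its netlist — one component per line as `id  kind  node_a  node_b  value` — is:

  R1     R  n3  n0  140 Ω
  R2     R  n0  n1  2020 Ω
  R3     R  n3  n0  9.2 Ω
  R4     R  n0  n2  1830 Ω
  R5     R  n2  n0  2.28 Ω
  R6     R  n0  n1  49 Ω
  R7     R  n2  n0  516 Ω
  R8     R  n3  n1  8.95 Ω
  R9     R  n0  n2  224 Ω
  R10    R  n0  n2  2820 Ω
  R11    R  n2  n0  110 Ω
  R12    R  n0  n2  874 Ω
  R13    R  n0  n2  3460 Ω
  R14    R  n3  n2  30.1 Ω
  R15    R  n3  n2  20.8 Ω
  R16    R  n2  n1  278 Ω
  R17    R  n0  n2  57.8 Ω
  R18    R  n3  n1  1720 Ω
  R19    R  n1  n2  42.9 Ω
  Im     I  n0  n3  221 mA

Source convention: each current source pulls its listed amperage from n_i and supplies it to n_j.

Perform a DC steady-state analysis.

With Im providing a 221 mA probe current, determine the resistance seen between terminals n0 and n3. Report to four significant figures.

Apply KCL at each of the 3 non-ground nodes and solve the resulting linear system.
Node n1: branches {R2, R6, R8, R16, R18, R19} → V_1 = 0.7570
Node n2: branches {R4, R5, R7, R9, R10, R11, R12, R13, R14, R15, R16, R17, R19} → V_2 = 0.1798
Node n3: branches {R1, R3, R8, R14, R15, R18, Im} → V_3 = 1.036

R_eq = 4.688 Ω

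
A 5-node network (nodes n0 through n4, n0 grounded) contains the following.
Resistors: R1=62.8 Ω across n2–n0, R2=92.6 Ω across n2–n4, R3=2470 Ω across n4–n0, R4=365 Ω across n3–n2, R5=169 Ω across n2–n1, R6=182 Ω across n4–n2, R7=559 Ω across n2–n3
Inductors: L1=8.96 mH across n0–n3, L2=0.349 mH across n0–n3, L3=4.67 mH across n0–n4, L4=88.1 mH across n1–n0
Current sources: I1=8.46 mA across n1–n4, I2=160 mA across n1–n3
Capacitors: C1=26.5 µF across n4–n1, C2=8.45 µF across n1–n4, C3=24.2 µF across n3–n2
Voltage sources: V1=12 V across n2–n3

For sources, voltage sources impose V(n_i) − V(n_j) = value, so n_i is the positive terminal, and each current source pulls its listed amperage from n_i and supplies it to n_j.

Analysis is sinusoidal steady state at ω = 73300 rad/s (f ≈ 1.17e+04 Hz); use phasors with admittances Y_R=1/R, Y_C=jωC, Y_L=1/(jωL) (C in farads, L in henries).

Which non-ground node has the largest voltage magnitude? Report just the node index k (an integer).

Element admittances at ω=73300 rad/s:
  Y(R1) = 0.01592+0.000j S between n2,n0
  Y(R2) = 0.01080+0.000j S between n2,n4
  Y(L1) = 0.000-0.001523j S between n0,n3
  I1: injects 0.00846 A into n4 (from n1)
  Y(C1) = 0.000+1.942j S between n4,n1
  Y(R3) = 0.0004049+0.000j S between n4,n0
  Y(R4) = 0.002740+0.000j S between n3,n2
  Y(R5) = 0.005917+0.000j S between n2,n1
  Y(C2) = 0.000+0.6194j S between n1,n4
  Y(R6) = 0.005495+0.000j S between n4,n2
  I2: injects 0.16 A into n3 (from n1)
  Y(L2) = 0.000-0.03909j S between n0,n3
  Y(R7) = 0.001789+0.000j S between n2,n3
  Y(L3) = 0.000-0.002921j S between n0,n4
  Y(C3) = 0.000+1.774j S between n3,n2
  Y(L4) = 0.000-0.0001549j S between n1,n0
  V1: constraint V(n2)−V(n3) = 12
Assemble and solve the 5×5 MNA system:
  V(n1)=3.408-3.225j  V(n2)=10.22-3.794j  V(n3)=-1.778-3.794j  V(n4)=3.409-3.275j
  i(V1)=-0.3684-21.21j

2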